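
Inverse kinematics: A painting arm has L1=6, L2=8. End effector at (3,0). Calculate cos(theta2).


Given: L1 = 6, L2 = 8, target (x, y) = (3, 0)
Using cos(theta2) = (x^2 + y^2 - L1^2 - L2^2) / (2*L1*L2)
x^2 + y^2 = 3^2 + 0 = 9
L1^2 + L2^2 = 36 + 64 = 100
Numerator = 9 - 100 = -91
Denominator = 2*6*8 = 96
cos(theta2) = -91/96 = -91/96

-91/96


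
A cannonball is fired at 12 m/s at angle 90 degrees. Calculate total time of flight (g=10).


Given: v0 = 12 m/s, theta = 90 deg, g = 10 m/s^2
sin(90) = 1
Using T = 2*v0*sin(theta) / g
T = 2*12*1 / 10
T = 24 / 10
T = 12/5 s

12/5 s


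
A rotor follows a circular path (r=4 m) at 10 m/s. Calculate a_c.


Given: v = 10 m/s, r = 4 m
Using a_c = v^2 / r
a_c = 10^2 / 4
a_c = 100 / 4
a_c = 25 m/s^2

25 m/s^2


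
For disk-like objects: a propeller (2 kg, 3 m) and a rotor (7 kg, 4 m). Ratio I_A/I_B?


Given: M1=2 kg, R1=3 m, M2=7 kg, R2=4 m
For a disk: I = (1/2)*M*R^2, so I_A/I_B = (M1*R1^2)/(M2*R2^2)
M1*R1^2 = 2*9 = 18
M2*R2^2 = 7*16 = 112
I_A/I_B = 18/112 = 9/56

9/56


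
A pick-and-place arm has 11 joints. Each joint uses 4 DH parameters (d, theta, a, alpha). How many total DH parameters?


Given: 11 joints, 4 DH parameters per joint (d, theta, a, alpha)
Total DH parameters = number_of_joints * 4
Total = 11 * 4
Total = 44

44


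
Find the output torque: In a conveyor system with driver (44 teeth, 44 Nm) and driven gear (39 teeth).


Given: N1 = 44, N2 = 39, T1 = 44 Nm
Using T2/T1 = N2/N1
T2 = T1 * N2 / N1
T2 = 44 * 39 / 44
T2 = 1716 / 44
T2 = 39 Nm

39 Nm


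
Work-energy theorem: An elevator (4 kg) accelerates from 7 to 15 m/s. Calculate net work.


Given: m = 4 kg, v0 = 7 m/s, v = 15 m/s
Using W = (1/2)*m*(v^2 - v0^2)
v^2 = 15^2 = 225
v0^2 = 7^2 = 49
v^2 - v0^2 = 225 - 49 = 176
W = (1/2)*4*176 = 352 J

352 J


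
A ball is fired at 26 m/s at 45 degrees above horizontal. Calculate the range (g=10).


Given: v0 = 26 m/s, theta = 45 deg, g = 10 m/s^2
sin(2*45) = sin(90) = 1
Using R = v0^2 * sin(2*theta) / g
R = 26^2 * 1 / 10
R = 676 / 10
R = 338/5 m

338/5 m


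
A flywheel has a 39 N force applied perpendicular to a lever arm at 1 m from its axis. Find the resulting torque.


Given: F = 39 N, r = 1 m, angle = 90 deg (perpendicular)
Using tau = F * r * sin(90)
sin(90) = 1
tau = 39 * 1 * 1
tau = 39 Nm

39 Nm


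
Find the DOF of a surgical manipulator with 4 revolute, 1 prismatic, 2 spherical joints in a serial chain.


Given: serial robot with 4 revolute, 1 prismatic, 2 spherical joints
DOF contribution per joint type: revolute=1, prismatic=1, spherical=3, fixed=0
DOF = 4*1 + 1*1 + 2*3
DOF = 11

11


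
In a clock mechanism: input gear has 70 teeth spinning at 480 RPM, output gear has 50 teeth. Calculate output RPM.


Given: N1 = 70 teeth, w1 = 480 RPM, N2 = 50 teeth
Using N1*w1 = N2*w2
w2 = N1*w1 / N2
w2 = 70*480 / 50
w2 = 33600 / 50
w2 = 672 RPM

672 RPM


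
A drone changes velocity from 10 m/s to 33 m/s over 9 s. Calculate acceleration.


Given: initial velocity v0 = 10 m/s, final velocity v = 33 m/s, time t = 9 s
Using a = (v - v0) / t
a = (33 - 10) / 9
a = 23 / 9
a = 23/9 m/s^2

23/9 m/s^2


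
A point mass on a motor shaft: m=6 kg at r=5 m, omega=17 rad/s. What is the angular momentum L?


Given: m = 6 kg, r = 5 m, omega = 17 rad/s
For a point mass: I = m*r^2
I = 6*5^2 = 6*25 = 150
L = I*omega = 150*17
L = 2550 kg*m^2/s

2550 kg*m^2/s


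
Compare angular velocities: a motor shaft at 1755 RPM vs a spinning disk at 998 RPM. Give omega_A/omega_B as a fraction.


Given: RPM_A = 1755, RPM_B = 998
omega = 2*pi*RPM/60, so omega_A/omega_B = RPM_A / RPM_B
omega_A/omega_B = 1755 / 998
omega_A/omega_B = 1755/998

1755/998


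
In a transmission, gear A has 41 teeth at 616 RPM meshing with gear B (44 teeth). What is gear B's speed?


Given: N1 = 41 teeth, w1 = 616 RPM, N2 = 44 teeth
Using N1*w1 = N2*w2
w2 = N1*w1 / N2
w2 = 41*616 / 44
w2 = 25256 / 44
w2 = 574 RPM

574 RPM


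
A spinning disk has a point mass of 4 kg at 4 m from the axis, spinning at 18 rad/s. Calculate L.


Given: m = 4 kg, r = 4 m, omega = 18 rad/s
For a point mass: I = m*r^2
I = 4*4^2 = 4*16 = 64
L = I*omega = 64*18
L = 1152 kg*m^2/s

1152 kg*m^2/s


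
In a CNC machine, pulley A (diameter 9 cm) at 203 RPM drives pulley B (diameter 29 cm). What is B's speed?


Given: D1 = 9 cm, w1 = 203 RPM, D2 = 29 cm
Using D1*w1 = D2*w2
w2 = D1*w1 / D2
w2 = 9*203 / 29
w2 = 1827 / 29
w2 = 63 RPM

63 RPM


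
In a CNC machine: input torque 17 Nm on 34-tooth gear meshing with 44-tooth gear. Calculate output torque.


Given: N1 = 34, N2 = 44, T1 = 17 Nm
Using T2/T1 = N2/N1
T2 = T1 * N2 / N1
T2 = 17 * 44 / 34
T2 = 748 / 34
T2 = 22 Nm

22 Nm


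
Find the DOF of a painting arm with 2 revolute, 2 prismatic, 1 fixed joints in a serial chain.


Given: serial robot with 2 revolute, 2 prismatic, 1 fixed joints
DOF contribution per joint type: revolute=1, prismatic=1, spherical=3, fixed=0
DOF = 2*1 + 2*1 + 1*0
DOF = 4

4


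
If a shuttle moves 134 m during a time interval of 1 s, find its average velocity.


Given: distance d = 134 m, time t = 1 s
Using v = d / t
v = 134 / 1
v = 134 m/s

134 m/s


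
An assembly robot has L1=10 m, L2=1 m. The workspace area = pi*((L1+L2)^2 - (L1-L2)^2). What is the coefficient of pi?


Given: L1 = 10, L2 = 1
(L1+L2)^2 = (11)^2 = 121
(L1-L2)^2 = (9)^2 = 81
Difference = 121 - 81 = 40
This equals 4*L1*L2 = 4*10*1 = 40
Workspace area = 40*pi

40


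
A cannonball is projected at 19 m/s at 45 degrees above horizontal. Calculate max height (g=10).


Given: v0 = 19 m/s, theta = 45 deg, g = 10 m/s^2
sin^2(45) = 1/2
Using H = v0^2 * sin^2(theta) / (2*g)
H = 19^2 * 1/2 / (2*10)
H = 361 * 1/2 / 20
H = 361/2 / 20
H = 361/40 m

361/40 m


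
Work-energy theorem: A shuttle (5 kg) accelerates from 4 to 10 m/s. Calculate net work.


Given: m = 5 kg, v0 = 4 m/s, v = 10 m/s
Using W = (1/2)*m*(v^2 - v0^2)
v^2 = 10^2 = 100
v0^2 = 4^2 = 16
v^2 - v0^2 = 100 - 16 = 84
W = (1/2)*5*84 = 210 J

210 J


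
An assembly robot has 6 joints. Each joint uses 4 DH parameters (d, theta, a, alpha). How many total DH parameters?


Given: 6 joints, 4 DH parameters per joint (d, theta, a, alpha)
Total DH parameters = number_of_joints * 4
Total = 6 * 4
Total = 24

24


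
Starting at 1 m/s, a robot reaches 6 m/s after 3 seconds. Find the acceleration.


Given: initial velocity v0 = 1 m/s, final velocity v = 6 m/s, time t = 3 s
Using a = (v - v0) / t
a = (6 - 1) / 3
a = 5 / 3
a = 5/3 m/s^2

5/3 m/s^2


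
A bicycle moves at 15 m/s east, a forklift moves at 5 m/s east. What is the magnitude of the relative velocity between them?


Given: v_A = 15 m/s east, v_B = 5 m/s east
Both move in the same direction; relative speed = |v_A - v_B|
|15 - 5| = |10|
= 10 m/s

10 m/s


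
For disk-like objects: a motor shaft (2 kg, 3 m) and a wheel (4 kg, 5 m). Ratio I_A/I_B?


Given: M1=2 kg, R1=3 m, M2=4 kg, R2=5 m
For a disk: I = (1/2)*M*R^2, so I_A/I_B = (M1*R1^2)/(M2*R2^2)
M1*R1^2 = 2*9 = 18
M2*R2^2 = 4*25 = 100
I_A/I_B = 18/100 = 9/50

9/50


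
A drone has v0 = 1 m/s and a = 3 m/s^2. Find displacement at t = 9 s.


Given: v0 = 1 m/s, a = 3 m/s^2, t = 9 s
Using s = v0*t + (1/2)*a*t^2
s = 1*9 + (1/2)*3*9^2
s = 9 + (1/2)*243
s = 9 + 243/2
s = 261/2

261/2 m


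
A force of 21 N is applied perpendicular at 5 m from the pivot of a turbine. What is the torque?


Given: F = 21 N, r = 5 m, angle = 90 deg (perpendicular)
Using tau = F * r * sin(90)
sin(90) = 1
tau = 21 * 5 * 1
tau = 105 Nm

105 Nm


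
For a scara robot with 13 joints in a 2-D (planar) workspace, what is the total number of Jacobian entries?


Given: task space dimension = 2, joints = 13
Jacobian is a 2 x 13 matrix
Total entries = rows * columns
Total = 2 * 13
Total = 26

26


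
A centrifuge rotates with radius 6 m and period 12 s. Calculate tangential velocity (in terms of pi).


Given: radius r = 6 m, period T = 12 s
Using v = 2*pi*r / T
v = 2*pi*6 / 12
v = 12*pi / 12
v = 1*pi m/s

1*pi m/s


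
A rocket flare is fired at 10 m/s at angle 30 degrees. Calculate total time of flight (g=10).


Given: v0 = 10 m/s, theta = 30 deg, g = 10 m/s^2
sin(30) = 1/2
Using T = 2*v0*sin(theta) / g
T = 2*10*1/2 / 10
T = 10 / 10
T = 1 s

1 s


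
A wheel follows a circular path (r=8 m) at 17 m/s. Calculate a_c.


Given: v = 17 m/s, r = 8 m
Using a_c = v^2 / r
a_c = 17^2 / 8
a_c = 289 / 8
a_c = 289/8 m/s^2

289/8 m/s^2


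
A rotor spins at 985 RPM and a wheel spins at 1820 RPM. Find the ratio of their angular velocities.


Given: RPM_A = 985, RPM_B = 1820
omega = 2*pi*RPM/60, so omega_A/omega_B = RPM_A / RPM_B
omega_A/omega_B = 985 / 1820
omega_A/omega_B = 197/364

197/364


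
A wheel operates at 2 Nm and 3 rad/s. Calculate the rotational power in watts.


Given: tau = 2 Nm, omega = 3 rad/s
Using P = tau * omega
P = 2 * 3
P = 6 W

6 W


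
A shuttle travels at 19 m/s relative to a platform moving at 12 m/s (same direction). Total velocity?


Given: object velocity = 19 m/s, platform velocity = 12 m/s (same direction)
Using classical velocity addition: v_total = v_object + v_platform
v_total = 19 + 12
v_total = 31 m/s

31 m/s


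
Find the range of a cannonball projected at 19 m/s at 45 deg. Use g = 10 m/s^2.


Given: v0 = 19 m/s, theta = 45 deg, g = 10 m/s^2
sin(2*45) = sin(90) = 1
Using R = v0^2 * sin(2*theta) / g
R = 19^2 * 1 / 10
R = 361 / 10
R = 361/10 m

361/10 m


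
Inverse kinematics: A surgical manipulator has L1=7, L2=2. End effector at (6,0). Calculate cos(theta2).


Given: L1 = 7, L2 = 2, target (x, y) = (6, 0)
Using cos(theta2) = (x^2 + y^2 - L1^2 - L2^2) / (2*L1*L2)
x^2 + y^2 = 6^2 + 0 = 36
L1^2 + L2^2 = 49 + 4 = 53
Numerator = 36 - 53 = -17
Denominator = 2*7*2 = 28
cos(theta2) = -17/28 = -17/28

-17/28


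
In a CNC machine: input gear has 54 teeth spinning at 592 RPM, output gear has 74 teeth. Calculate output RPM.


Given: N1 = 54 teeth, w1 = 592 RPM, N2 = 74 teeth
Using N1*w1 = N2*w2
w2 = N1*w1 / N2
w2 = 54*592 / 74
w2 = 31968 / 74
w2 = 432 RPM

432 RPM


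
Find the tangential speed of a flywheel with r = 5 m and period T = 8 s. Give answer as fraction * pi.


Given: radius r = 5 m, period T = 8 s
Using v = 2*pi*r / T
v = 2*pi*5 / 8
v = 10*pi / 8
v = 5/4*pi m/s

5/4*pi m/s


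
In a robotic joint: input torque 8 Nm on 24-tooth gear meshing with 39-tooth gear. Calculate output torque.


Given: N1 = 24, N2 = 39, T1 = 8 Nm
Using T2/T1 = N2/N1
T2 = T1 * N2 / N1
T2 = 8 * 39 / 24
T2 = 312 / 24
T2 = 13 Nm

13 Nm


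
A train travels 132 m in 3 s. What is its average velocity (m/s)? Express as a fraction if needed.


Given: distance d = 132 m, time t = 3 s
Using v = d / t
v = 132 / 3
v = 44 m/s

44 m/s


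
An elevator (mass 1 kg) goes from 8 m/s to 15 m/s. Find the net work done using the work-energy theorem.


Given: m = 1 kg, v0 = 8 m/s, v = 15 m/s
Using W = (1/2)*m*(v^2 - v0^2)
v^2 = 15^2 = 225
v0^2 = 8^2 = 64
v^2 - v0^2 = 225 - 64 = 161
W = (1/2)*1*161 = 161/2 J

161/2 J


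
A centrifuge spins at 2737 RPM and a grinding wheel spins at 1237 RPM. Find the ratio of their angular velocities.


Given: RPM_A = 2737, RPM_B = 1237
omega = 2*pi*RPM/60, so omega_A/omega_B = RPM_A / RPM_B
omega_A/omega_B = 2737 / 1237
omega_A/omega_B = 2737/1237

2737/1237


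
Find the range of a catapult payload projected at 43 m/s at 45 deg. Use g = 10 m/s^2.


Given: v0 = 43 m/s, theta = 45 deg, g = 10 m/s^2
sin(2*45) = sin(90) = 1
Using R = v0^2 * sin(2*theta) / g
R = 43^2 * 1 / 10
R = 1849 / 10
R = 1849/10 m

1849/10 m


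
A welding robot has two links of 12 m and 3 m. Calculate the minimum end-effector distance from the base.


Given: L1 = 12 m, L2 = 3 m
For a 2-link planar arm, min reach = |L1 - L2| (second link folded back)
Min reach = |12 - 3|
Min reach = 9 m

9 m


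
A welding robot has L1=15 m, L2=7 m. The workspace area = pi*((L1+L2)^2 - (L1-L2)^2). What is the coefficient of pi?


Given: L1 = 15, L2 = 7
(L1+L2)^2 = (22)^2 = 484
(L1-L2)^2 = (8)^2 = 64
Difference = 484 - 64 = 420
This equals 4*L1*L2 = 4*15*7 = 420
Workspace area = 420*pi

420


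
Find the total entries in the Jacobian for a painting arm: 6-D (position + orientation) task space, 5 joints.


Given: task space dimension = 6, joints = 5
Jacobian is a 6 x 5 matrix
Total entries = rows * columns
Total = 6 * 5
Total = 30

30


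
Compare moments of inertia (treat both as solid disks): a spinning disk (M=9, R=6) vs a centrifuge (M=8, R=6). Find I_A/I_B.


Given: M1=9 kg, R1=6 m, M2=8 kg, R2=6 m
For a disk: I = (1/2)*M*R^2, so I_A/I_B = (M1*R1^2)/(M2*R2^2)
M1*R1^2 = 9*36 = 324
M2*R2^2 = 8*36 = 288
I_A/I_B = 324/288 = 9/8

9/8


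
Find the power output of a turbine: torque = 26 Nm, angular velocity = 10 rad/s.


Given: tau = 26 Nm, omega = 10 rad/s
Using P = tau * omega
P = 26 * 10
P = 260 W

260 W


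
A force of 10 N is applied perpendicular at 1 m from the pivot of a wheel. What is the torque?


Given: F = 10 N, r = 1 m, angle = 90 deg (perpendicular)
Using tau = F * r * sin(90)
sin(90) = 1
tau = 10 * 1 * 1
tau = 10 Nm

10 Nm


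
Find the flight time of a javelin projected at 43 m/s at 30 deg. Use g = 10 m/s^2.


Given: v0 = 43 m/s, theta = 30 deg, g = 10 m/s^2
sin(30) = 1/2
Using T = 2*v0*sin(theta) / g
T = 2*43*1/2 / 10
T = 43 / 10
T = 43/10 s

43/10 s


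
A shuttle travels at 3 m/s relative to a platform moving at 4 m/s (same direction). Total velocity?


Given: object velocity = 3 m/s, platform velocity = 4 m/s (same direction)
Using classical velocity addition: v_total = v_object + v_platform
v_total = 3 + 4
v_total = 7 m/s

7 m/s


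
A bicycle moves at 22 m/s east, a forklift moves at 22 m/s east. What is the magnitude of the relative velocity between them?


Given: v_A = 22 m/s east, v_B = 22 m/s east
Both move in the same direction; relative speed = |v_A - v_B|
|22 - 22| = |0|
= 0 m/s

0 m/s


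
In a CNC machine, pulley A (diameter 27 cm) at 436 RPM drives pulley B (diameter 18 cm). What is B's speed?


Given: D1 = 27 cm, w1 = 436 RPM, D2 = 18 cm
Using D1*w1 = D2*w2
w2 = D1*w1 / D2
w2 = 27*436 / 18
w2 = 11772 / 18
w2 = 654 RPM

654 RPM


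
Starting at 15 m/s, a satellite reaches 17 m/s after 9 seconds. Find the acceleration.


Given: initial velocity v0 = 15 m/s, final velocity v = 17 m/s, time t = 9 s
Using a = (v - v0) / t
a = (17 - 15) / 9
a = 2 / 9
a = 2/9 m/s^2

2/9 m/s^2


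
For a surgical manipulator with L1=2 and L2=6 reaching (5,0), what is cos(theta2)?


Given: L1 = 2, L2 = 6, target (x, y) = (5, 0)
Using cos(theta2) = (x^2 + y^2 - L1^2 - L2^2) / (2*L1*L2)
x^2 + y^2 = 5^2 + 0 = 25
L1^2 + L2^2 = 4 + 36 = 40
Numerator = 25 - 40 = -15
Denominator = 2*2*6 = 24
cos(theta2) = -15/24 = -5/8

-5/8


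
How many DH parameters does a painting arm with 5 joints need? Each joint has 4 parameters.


Given: 5 joints, 4 DH parameters per joint (d, theta, a, alpha)
Total DH parameters = number_of_joints * 4
Total = 5 * 4
Total = 20

20


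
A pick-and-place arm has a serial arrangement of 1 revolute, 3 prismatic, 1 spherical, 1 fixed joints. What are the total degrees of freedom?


Given: serial robot with 1 revolute, 3 prismatic, 1 spherical, 1 fixed joints
DOF contribution per joint type: revolute=1, prismatic=1, spherical=3, fixed=0
DOF = 1*1 + 3*1 + 1*3 + 1*0
DOF = 7

7


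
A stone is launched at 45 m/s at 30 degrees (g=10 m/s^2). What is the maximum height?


Given: v0 = 45 m/s, theta = 30 deg, g = 10 m/s^2
sin^2(30) = 1/4
Using H = v0^2 * sin^2(theta) / (2*g)
H = 45^2 * 1/4 / (2*10)
H = 2025 * 1/4 / 20
H = 2025/4 / 20
H = 405/16 m

405/16 m


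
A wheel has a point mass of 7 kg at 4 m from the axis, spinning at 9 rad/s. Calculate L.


Given: m = 7 kg, r = 4 m, omega = 9 rad/s
For a point mass: I = m*r^2
I = 7*4^2 = 7*16 = 112
L = I*omega = 112*9
L = 1008 kg*m^2/s

1008 kg*m^2/s


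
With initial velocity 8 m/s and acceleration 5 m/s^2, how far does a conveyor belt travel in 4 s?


Given: v0 = 8 m/s, a = 5 m/s^2, t = 4 s
Using s = v0*t + (1/2)*a*t^2
s = 8*4 + (1/2)*5*4^2
s = 32 + (1/2)*80
s = 32 + 40
s = 72

72 m


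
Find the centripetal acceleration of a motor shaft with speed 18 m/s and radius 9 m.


Given: v = 18 m/s, r = 9 m
Using a_c = v^2 / r
a_c = 18^2 / 9
a_c = 324 / 9
a_c = 36 m/s^2

36 m/s^2


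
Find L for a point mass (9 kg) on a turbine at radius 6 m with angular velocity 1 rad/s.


Given: m = 9 kg, r = 6 m, omega = 1 rad/s
For a point mass: I = m*r^2
I = 9*6^2 = 9*36 = 324
L = I*omega = 324*1
L = 324 kg*m^2/s

324 kg*m^2/s


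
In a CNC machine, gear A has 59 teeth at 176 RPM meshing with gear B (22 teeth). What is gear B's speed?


Given: N1 = 59 teeth, w1 = 176 RPM, N2 = 22 teeth
Using N1*w1 = N2*w2
w2 = N1*w1 / N2
w2 = 59*176 / 22
w2 = 10384 / 22
w2 = 472 RPM

472 RPM


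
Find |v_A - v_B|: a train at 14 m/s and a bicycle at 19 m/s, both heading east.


Given: v_A = 14 m/s east, v_B = 19 m/s east
Both move in the same direction; relative speed = |v_A - v_B|
|14 - 19| = |-5|
= 5 m/s

5 m/s


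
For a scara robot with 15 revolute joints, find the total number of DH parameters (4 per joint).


Given: 15 joints, 4 DH parameters per joint (d, theta, a, alpha)
Total DH parameters = number_of_joints * 4
Total = 15 * 4
Total = 60

60


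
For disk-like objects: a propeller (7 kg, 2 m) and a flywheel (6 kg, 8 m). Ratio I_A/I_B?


Given: M1=7 kg, R1=2 m, M2=6 kg, R2=8 m
For a disk: I = (1/2)*M*R^2, so I_A/I_B = (M1*R1^2)/(M2*R2^2)
M1*R1^2 = 7*4 = 28
M2*R2^2 = 6*64 = 384
I_A/I_B = 28/384 = 7/96

7/96


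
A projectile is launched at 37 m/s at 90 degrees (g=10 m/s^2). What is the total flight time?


Given: v0 = 37 m/s, theta = 90 deg, g = 10 m/s^2
sin(90) = 1
Using T = 2*v0*sin(theta) / g
T = 2*37*1 / 10
T = 74 / 10
T = 37/5 s

37/5 s


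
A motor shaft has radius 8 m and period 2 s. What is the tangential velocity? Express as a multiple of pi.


Given: radius r = 8 m, period T = 2 s
Using v = 2*pi*r / T
v = 2*pi*8 / 2
v = 16*pi / 2
v = 8*pi m/s

8*pi m/s


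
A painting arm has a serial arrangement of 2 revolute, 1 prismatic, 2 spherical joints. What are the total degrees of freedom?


Given: serial robot with 2 revolute, 1 prismatic, 2 spherical joints
DOF contribution per joint type: revolute=1, prismatic=1, spherical=3, fixed=0
DOF = 2*1 + 1*1 + 2*3
DOF = 9

9


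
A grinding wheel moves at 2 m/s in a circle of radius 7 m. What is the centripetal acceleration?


Given: v = 2 m/s, r = 7 m
Using a_c = v^2 / r
a_c = 2^2 / 7
a_c = 4 / 7
a_c = 4/7 m/s^2

4/7 m/s^2


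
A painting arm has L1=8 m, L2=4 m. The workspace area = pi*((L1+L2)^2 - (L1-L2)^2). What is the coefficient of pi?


Given: L1 = 8, L2 = 4
(L1+L2)^2 = (12)^2 = 144
(L1-L2)^2 = (4)^2 = 16
Difference = 144 - 16 = 128
This equals 4*L1*L2 = 4*8*4 = 128
Workspace area = 128*pi

128


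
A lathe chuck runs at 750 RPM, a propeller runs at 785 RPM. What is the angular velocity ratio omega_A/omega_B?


Given: RPM_A = 750, RPM_B = 785
omega = 2*pi*RPM/60, so omega_A/omega_B = RPM_A / RPM_B
omega_A/omega_B = 750 / 785
omega_A/omega_B = 150/157

150/157


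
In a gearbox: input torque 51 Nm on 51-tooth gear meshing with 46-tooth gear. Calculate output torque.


Given: N1 = 51, N2 = 46, T1 = 51 Nm
Using T2/T1 = N2/N1
T2 = T1 * N2 / N1
T2 = 51 * 46 / 51
T2 = 2346 / 51
T2 = 46 Nm

46 Nm


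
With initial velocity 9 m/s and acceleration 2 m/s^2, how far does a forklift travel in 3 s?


Given: v0 = 9 m/s, a = 2 m/s^2, t = 3 s
Using s = v0*t + (1/2)*a*t^2
s = 9*3 + (1/2)*2*3^2
s = 27 + (1/2)*18
s = 27 + 9
s = 36

36 m


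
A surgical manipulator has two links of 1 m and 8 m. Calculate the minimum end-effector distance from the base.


Given: L1 = 1 m, L2 = 8 m
For a 2-link planar arm, min reach = |L1 - L2| (second link folded back)
Min reach = |1 - 8|
Min reach = 7 m

7 m


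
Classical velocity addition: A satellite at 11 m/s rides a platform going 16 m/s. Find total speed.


Given: object velocity = 11 m/s, platform velocity = 16 m/s (same direction)
Using classical velocity addition: v_total = v_object + v_platform
v_total = 11 + 16
v_total = 27 m/s

27 m/s


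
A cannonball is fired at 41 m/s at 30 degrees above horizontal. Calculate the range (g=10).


Given: v0 = 41 m/s, theta = 30 deg, g = 10 m/s^2
sin(2*30) = sin(60) = sqrt(3)/2
Using R = v0^2 * sin(2*theta) / g
R = 41^2 * (sqrt(3)/2) / 10
R = 1681 * sqrt(3) / 20
R = 1681/20*sqrt(3) m

1681/20*sqrt(3) m


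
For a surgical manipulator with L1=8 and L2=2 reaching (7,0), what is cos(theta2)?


Given: L1 = 8, L2 = 2, target (x, y) = (7, 0)
Using cos(theta2) = (x^2 + y^2 - L1^2 - L2^2) / (2*L1*L2)
x^2 + y^2 = 7^2 + 0 = 49
L1^2 + L2^2 = 64 + 4 = 68
Numerator = 49 - 68 = -19
Denominator = 2*8*2 = 32
cos(theta2) = -19/32 = -19/32

-19/32


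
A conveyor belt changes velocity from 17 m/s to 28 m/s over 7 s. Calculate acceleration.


Given: initial velocity v0 = 17 m/s, final velocity v = 28 m/s, time t = 7 s
Using a = (v - v0) / t
a = (28 - 17) / 7
a = 11 / 7
a = 11/7 m/s^2

11/7 m/s^2


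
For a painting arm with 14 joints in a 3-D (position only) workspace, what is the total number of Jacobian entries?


Given: task space dimension = 3, joints = 14
Jacobian is a 3 x 14 matrix
Total entries = rows * columns
Total = 3 * 14
Total = 42

42


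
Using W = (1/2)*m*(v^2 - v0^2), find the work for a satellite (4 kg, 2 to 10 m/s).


Given: m = 4 kg, v0 = 2 m/s, v = 10 m/s
Using W = (1/2)*m*(v^2 - v0^2)
v^2 = 10^2 = 100
v0^2 = 2^2 = 4
v^2 - v0^2 = 100 - 4 = 96
W = (1/2)*4*96 = 192 J

192 J


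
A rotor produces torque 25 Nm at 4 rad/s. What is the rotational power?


Given: tau = 25 Nm, omega = 4 rad/s
Using P = tau * omega
P = 25 * 4
P = 100 W

100 W


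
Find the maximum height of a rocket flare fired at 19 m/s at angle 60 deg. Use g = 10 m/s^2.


Given: v0 = 19 m/s, theta = 60 deg, g = 10 m/s^2
sin^2(60) = 3/4
Using H = v0^2 * sin^2(theta) / (2*g)
H = 19^2 * 3/4 / (2*10)
H = 361 * 3/4 / 20
H = 1083/4 / 20
H = 1083/80 m

1083/80 m


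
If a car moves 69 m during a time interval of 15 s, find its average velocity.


Given: distance d = 69 m, time t = 15 s
Using v = d / t
v = 69 / 15
v = 23/5 m/s

23/5 m/s


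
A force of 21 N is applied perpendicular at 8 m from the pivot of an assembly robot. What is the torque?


Given: F = 21 N, r = 8 m, angle = 90 deg (perpendicular)
Using tau = F * r * sin(90)
sin(90) = 1
tau = 21 * 8 * 1
tau = 168 Nm

168 Nm


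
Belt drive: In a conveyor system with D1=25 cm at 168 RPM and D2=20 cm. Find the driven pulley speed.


Given: D1 = 25 cm, w1 = 168 RPM, D2 = 20 cm
Using D1*w1 = D2*w2
w2 = D1*w1 / D2
w2 = 25*168 / 20
w2 = 4200 / 20
w2 = 210 RPM

210 RPM


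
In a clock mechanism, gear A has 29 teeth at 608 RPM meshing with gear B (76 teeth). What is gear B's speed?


Given: N1 = 29 teeth, w1 = 608 RPM, N2 = 76 teeth
Using N1*w1 = N2*w2
w2 = N1*w1 / N2
w2 = 29*608 / 76
w2 = 17632 / 76
w2 = 232 RPM

232 RPM


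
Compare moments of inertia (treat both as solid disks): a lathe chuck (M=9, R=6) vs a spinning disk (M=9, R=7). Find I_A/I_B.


Given: M1=9 kg, R1=6 m, M2=9 kg, R2=7 m
For a disk: I = (1/2)*M*R^2, so I_A/I_B = (M1*R1^2)/(M2*R2^2)
M1*R1^2 = 9*36 = 324
M2*R2^2 = 9*49 = 441
I_A/I_B = 324/441 = 36/49

36/49


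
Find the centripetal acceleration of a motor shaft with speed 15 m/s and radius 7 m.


Given: v = 15 m/s, r = 7 m
Using a_c = v^2 / r
a_c = 15^2 / 7
a_c = 225 / 7
a_c = 225/7 m/s^2

225/7 m/s^2


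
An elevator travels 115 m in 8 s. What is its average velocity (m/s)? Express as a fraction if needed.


Given: distance d = 115 m, time t = 8 s
Using v = d / t
v = 115 / 8
v = 115/8 m/s

115/8 m/s


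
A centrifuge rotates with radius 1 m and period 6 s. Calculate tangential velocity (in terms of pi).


Given: radius r = 1 m, period T = 6 s
Using v = 2*pi*r / T
v = 2*pi*1 / 6
v = 2*pi / 6
v = 1/3*pi m/s

1/3*pi m/s


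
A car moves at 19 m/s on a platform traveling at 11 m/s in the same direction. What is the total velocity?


Given: object velocity = 19 m/s, platform velocity = 11 m/s (same direction)
Using classical velocity addition: v_total = v_object + v_platform
v_total = 19 + 11
v_total = 30 m/s

30 m/s


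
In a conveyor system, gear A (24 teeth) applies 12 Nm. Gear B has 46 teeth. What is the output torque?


Given: N1 = 24, N2 = 46, T1 = 12 Nm
Using T2/T1 = N2/N1
T2 = T1 * N2 / N1
T2 = 12 * 46 / 24
T2 = 552 / 24
T2 = 23 Nm

23 Nm


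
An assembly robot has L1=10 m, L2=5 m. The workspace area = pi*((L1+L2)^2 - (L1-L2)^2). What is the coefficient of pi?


Given: L1 = 10, L2 = 5
(L1+L2)^2 = (15)^2 = 225
(L1-L2)^2 = (5)^2 = 25
Difference = 225 - 25 = 200
This equals 4*L1*L2 = 4*10*5 = 200
Workspace area = 200*pi

200


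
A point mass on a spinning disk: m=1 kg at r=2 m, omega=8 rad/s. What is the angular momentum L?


Given: m = 1 kg, r = 2 m, omega = 8 rad/s
For a point mass: I = m*r^2
I = 1*2^2 = 1*4 = 4
L = I*omega = 4*8
L = 32 kg*m^2/s

32 kg*m^2/s


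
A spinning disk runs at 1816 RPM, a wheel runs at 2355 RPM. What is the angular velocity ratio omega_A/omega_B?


Given: RPM_A = 1816, RPM_B = 2355
omega = 2*pi*RPM/60, so omega_A/omega_B = RPM_A / RPM_B
omega_A/omega_B = 1816 / 2355
omega_A/omega_B = 1816/2355

1816/2355


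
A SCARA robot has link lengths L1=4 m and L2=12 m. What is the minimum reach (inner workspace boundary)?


Given: L1 = 4 m, L2 = 12 m
For a 2-link planar arm, min reach = |L1 - L2| (second link folded back)
Min reach = |4 - 12|
Min reach = 8 m

8 m


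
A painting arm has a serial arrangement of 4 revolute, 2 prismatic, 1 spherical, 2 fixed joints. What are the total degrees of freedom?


Given: serial robot with 4 revolute, 2 prismatic, 1 spherical, 2 fixed joints
DOF contribution per joint type: revolute=1, prismatic=1, spherical=3, fixed=0
DOF = 4*1 + 2*1 + 1*3 + 2*0
DOF = 9

9


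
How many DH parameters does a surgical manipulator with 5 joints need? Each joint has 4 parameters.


Given: 5 joints, 4 DH parameters per joint (d, theta, a, alpha)
Total DH parameters = number_of_joints * 4
Total = 5 * 4
Total = 20

20


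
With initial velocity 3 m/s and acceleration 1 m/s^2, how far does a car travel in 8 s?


Given: v0 = 3 m/s, a = 1 m/s^2, t = 8 s
Using s = v0*t + (1/2)*a*t^2
s = 3*8 + (1/2)*1*8^2
s = 24 + (1/2)*64
s = 24 + 32
s = 56

56 m


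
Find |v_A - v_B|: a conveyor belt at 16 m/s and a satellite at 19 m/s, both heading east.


Given: v_A = 16 m/s east, v_B = 19 m/s east
Both move in the same direction; relative speed = |v_A - v_B|
|16 - 19| = |-3|
= 3 m/s

3 m/s


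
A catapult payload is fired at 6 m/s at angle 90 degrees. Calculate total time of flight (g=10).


Given: v0 = 6 m/s, theta = 90 deg, g = 10 m/s^2
sin(90) = 1
Using T = 2*v0*sin(theta) / g
T = 2*6*1 / 10
T = 12 / 10
T = 6/5 s

6/5 s


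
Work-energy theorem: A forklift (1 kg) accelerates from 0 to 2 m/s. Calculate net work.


Given: m = 1 kg, v0 = 0 m/s, v = 2 m/s
Using W = (1/2)*m*(v^2 - v0^2)
v^2 = 2^2 = 4
v0^2 = 0^2 = 0
v^2 - v0^2 = 4 - 0 = 4
W = (1/2)*1*4 = 2 J

2 J


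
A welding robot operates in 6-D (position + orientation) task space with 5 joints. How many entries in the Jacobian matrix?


Given: task space dimension = 6, joints = 5
Jacobian is a 6 x 5 matrix
Total entries = rows * columns
Total = 6 * 5
Total = 30

30


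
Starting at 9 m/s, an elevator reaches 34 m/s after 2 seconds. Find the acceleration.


Given: initial velocity v0 = 9 m/s, final velocity v = 34 m/s, time t = 2 s
Using a = (v - v0) / t
a = (34 - 9) / 2
a = 25 / 2
a = 25/2 m/s^2

25/2 m/s^2


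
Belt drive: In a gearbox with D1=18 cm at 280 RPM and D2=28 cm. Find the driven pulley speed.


Given: D1 = 18 cm, w1 = 280 RPM, D2 = 28 cm
Using D1*w1 = D2*w2
w2 = D1*w1 / D2
w2 = 18*280 / 28
w2 = 5040 / 28
w2 = 180 RPM

180 RPM


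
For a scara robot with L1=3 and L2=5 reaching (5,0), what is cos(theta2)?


Given: L1 = 3, L2 = 5, target (x, y) = (5, 0)
Using cos(theta2) = (x^2 + y^2 - L1^2 - L2^2) / (2*L1*L2)
x^2 + y^2 = 5^2 + 0 = 25
L1^2 + L2^2 = 9 + 25 = 34
Numerator = 25 - 34 = -9
Denominator = 2*3*5 = 30
cos(theta2) = -9/30 = -3/10

-3/10


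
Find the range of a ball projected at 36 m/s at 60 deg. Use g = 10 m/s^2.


Given: v0 = 36 m/s, theta = 60 deg, g = 10 m/s^2
sin(2*60) = sin(120) = sqrt(3)/2
Using R = v0^2 * sin(2*theta) / g
R = 36^2 * (sqrt(3)/2) / 10
R = 1296 * sqrt(3) / 20
R = 324/5*sqrt(3) m

324/5*sqrt(3) m


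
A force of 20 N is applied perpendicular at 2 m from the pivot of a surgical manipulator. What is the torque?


Given: F = 20 N, r = 2 m, angle = 90 deg (perpendicular)
Using tau = F * r * sin(90)
sin(90) = 1
tau = 20 * 2 * 1
tau = 40 Nm

40 Nm


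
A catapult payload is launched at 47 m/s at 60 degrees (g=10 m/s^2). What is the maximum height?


Given: v0 = 47 m/s, theta = 60 deg, g = 10 m/s^2
sin^2(60) = 3/4
Using H = v0^2 * sin^2(theta) / (2*g)
H = 47^2 * 3/4 / (2*10)
H = 2209 * 3/4 / 20
H = 6627/4 / 20
H = 6627/80 m

6627/80 m


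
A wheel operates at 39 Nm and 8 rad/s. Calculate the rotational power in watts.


Given: tau = 39 Nm, omega = 8 rad/s
Using P = tau * omega
P = 39 * 8
P = 312 W

312 W


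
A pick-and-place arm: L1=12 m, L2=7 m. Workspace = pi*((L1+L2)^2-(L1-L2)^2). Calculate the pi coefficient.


Given: L1 = 12, L2 = 7
(L1+L2)^2 = (19)^2 = 361
(L1-L2)^2 = (5)^2 = 25
Difference = 361 - 25 = 336
This equals 4*L1*L2 = 4*12*7 = 336
Workspace area = 336*pi

336


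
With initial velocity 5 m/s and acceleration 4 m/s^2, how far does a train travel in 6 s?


Given: v0 = 5 m/s, a = 4 m/s^2, t = 6 s
Using s = v0*t + (1/2)*a*t^2
s = 5*6 + (1/2)*4*6^2
s = 30 + (1/2)*144
s = 30 + 72
s = 102

102 m


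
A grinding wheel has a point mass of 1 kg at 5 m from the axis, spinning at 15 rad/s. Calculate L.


Given: m = 1 kg, r = 5 m, omega = 15 rad/s
For a point mass: I = m*r^2
I = 1*5^2 = 1*25 = 25
L = I*omega = 25*15
L = 375 kg*m^2/s

375 kg*m^2/s


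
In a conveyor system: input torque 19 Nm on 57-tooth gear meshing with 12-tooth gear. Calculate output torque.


Given: N1 = 57, N2 = 12, T1 = 19 Nm
Using T2/T1 = N2/N1
T2 = T1 * N2 / N1
T2 = 19 * 12 / 57
T2 = 228 / 57
T2 = 4 Nm

4 Nm


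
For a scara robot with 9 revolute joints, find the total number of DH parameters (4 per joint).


Given: 9 joints, 4 DH parameters per joint (d, theta, a, alpha)
Total DH parameters = number_of_joints * 4
Total = 9 * 4
Total = 36

36


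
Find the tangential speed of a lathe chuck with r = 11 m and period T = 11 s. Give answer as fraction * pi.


Given: radius r = 11 m, period T = 11 s
Using v = 2*pi*r / T
v = 2*pi*11 / 11
v = 22*pi / 11
v = 2*pi m/s

2*pi m/s


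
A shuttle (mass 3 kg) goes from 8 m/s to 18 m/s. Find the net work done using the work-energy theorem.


Given: m = 3 kg, v0 = 8 m/s, v = 18 m/s
Using W = (1/2)*m*(v^2 - v0^2)
v^2 = 18^2 = 324
v0^2 = 8^2 = 64
v^2 - v0^2 = 324 - 64 = 260
W = (1/2)*3*260 = 390 J

390 J


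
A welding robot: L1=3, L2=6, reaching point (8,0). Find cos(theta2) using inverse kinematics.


Given: L1 = 3, L2 = 6, target (x, y) = (8, 0)
Using cos(theta2) = (x^2 + y^2 - L1^2 - L2^2) / (2*L1*L2)
x^2 + y^2 = 8^2 + 0 = 64
L1^2 + L2^2 = 9 + 36 = 45
Numerator = 64 - 45 = 19
Denominator = 2*3*6 = 36
cos(theta2) = 19/36 = 19/36

19/36


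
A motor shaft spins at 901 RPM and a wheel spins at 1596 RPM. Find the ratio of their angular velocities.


Given: RPM_A = 901, RPM_B = 1596
omega = 2*pi*RPM/60, so omega_A/omega_B = RPM_A / RPM_B
omega_A/omega_B = 901 / 1596
omega_A/omega_B = 901/1596

901/1596


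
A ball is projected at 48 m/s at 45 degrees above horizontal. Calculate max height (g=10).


Given: v0 = 48 m/s, theta = 45 deg, g = 10 m/s^2
sin^2(45) = 1/2
Using H = v0^2 * sin^2(theta) / (2*g)
H = 48^2 * 1/2 / (2*10)
H = 2304 * 1/2 / 20
H = 1152 / 20
H = 288/5 m

288/5 m


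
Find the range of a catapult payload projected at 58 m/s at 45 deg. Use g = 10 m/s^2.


Given: v0 = 58 m/s, theta = 45 deg, g = 10 m/s^2
sin(2*45) = sin(90) = 1
Using R = v0^2 * sin(2*theta) / g
R = 58^2 * 1 / 10
R = 3364 / 10
R = 1682/5 m

1682/5 m


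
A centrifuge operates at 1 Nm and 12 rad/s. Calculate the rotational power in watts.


Given: tau = 1 Nm, omega = 12 rad/s
Using P = tau * omega
P = 1 * 12
P = 12 W

12 W


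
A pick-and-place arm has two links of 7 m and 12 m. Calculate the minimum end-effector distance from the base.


Given: L1 = 7 m, L2 = 12 m
For a 2-link planar arm, min reach = |L1 - L2| (second link folded back)
Min reach = |7 - 12|
Min reach = 5 m

5 m


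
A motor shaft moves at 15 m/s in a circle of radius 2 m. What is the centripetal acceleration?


Given: v = 15 m/s, r = 2 m
Using a_c = v^2 / r
a_c = 15^2 / 2
a_c = 225 / 2
a_c = 225/2 m/s^2

225/2 m/s^2


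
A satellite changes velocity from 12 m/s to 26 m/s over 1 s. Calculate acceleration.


Given: initial velocity v0 = 12 m/s, final velocity v = 26 m/s, time t = 1 s
Using a = (v - v0) / t
a = (26 - 12) / 1
a = 14 / 1
a = 14 m/s^2

14 m/s^2


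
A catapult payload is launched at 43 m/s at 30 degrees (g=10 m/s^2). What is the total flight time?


Given: v0 = 43 m/s, theta = 30 deg, g = 10 m/s^2
sin(30) = 1/2
Using T = 2*v0*sin(theta) / g
T = 2*43*1/2 / 10
T = 43 / 10
T = 43/10 s

43/10 s


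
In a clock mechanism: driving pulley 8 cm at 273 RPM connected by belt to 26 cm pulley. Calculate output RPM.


Given: D1 = 8 cm, w1 = 273 RPM, D2 = 26 cm
Using D1*w1 = D2*w2
w2 = D1*w1 / D2
w2 = 8*273 / 26
w2 = 2184 / 26
w2 = 84 RPM

84 RPM


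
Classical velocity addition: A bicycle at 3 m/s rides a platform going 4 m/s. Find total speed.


Given: object velocity = 3 m/s, platform velocity = 4 m/s (same direction)
Using classical velocity addition: v_total = v_object + v_platform
v_total = 3 + 4
v_total = 7 m/s

7 m/s


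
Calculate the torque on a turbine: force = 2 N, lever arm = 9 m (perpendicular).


Given: F = 2 N, r = 9 m, angle = 90 deg (perpendicular)
Using tau = F * r * sin(90)
sin(90) = 1
tau = 2 * 9 * 1
tau = 18 Nm

18 Nm


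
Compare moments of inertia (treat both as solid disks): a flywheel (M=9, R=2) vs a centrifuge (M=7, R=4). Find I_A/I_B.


Given: M1=9 kg, R1=2 m, M2=7 kg, R2=4 m
For a disk: I = (1/2)*M*R^2, so I_A/I_B = (M1*R1^2)/(M2*R2^2)
M1*R1^2 = 9*4 = 36
M2*R2^2 = 7*16 = 112
I_A/I_B = 36/112 = 9/28

9/28


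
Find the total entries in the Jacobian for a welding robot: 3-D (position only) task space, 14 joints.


Given: task space dimension = 3, joints = 14
Jacobian is a 3 x 14 matrix
Total entries = rows * columns
Total = 3 * 14
Total = 42

42


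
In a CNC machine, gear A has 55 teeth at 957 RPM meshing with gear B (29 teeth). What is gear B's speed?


Given: N1 = 55 teeth, w1 = 957 RPM, N2 = 29 teeth
Using N1*w1 = N2*w2
w2 = N1*w1 / N2
w2 = 55*957 / 29
w2 = 52635 / 29
w2 = 1815 RPM

1815 RPM


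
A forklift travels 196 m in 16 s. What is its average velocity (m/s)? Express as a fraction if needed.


Given: distance d = 196 m, time t = 16 s
Using v = d / t
v = 196 / 16
v = 49/4 m/s

49/4 m/s


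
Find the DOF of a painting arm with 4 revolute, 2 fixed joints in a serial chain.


Given: serial robot with 4 revolute, 2 fixed joints
DOF contribution per joint type: revolute=1, prismatic=1, spherical=3, fixed=0
DOF = 4*1 + 2*0
DOF = 4

4


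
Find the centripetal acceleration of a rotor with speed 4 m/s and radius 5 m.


Given: v = 4 m/s, r = 5 m
Using a_c = v^2 / r
a_c = 4^2 / 5
a_c = 16 / 5
a_c = 16/5 m/s^2

16/5 m/s^2


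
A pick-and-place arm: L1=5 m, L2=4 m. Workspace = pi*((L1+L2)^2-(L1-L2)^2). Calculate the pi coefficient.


Given: L1 = 5, L2 = 4
(L1+L2)^2 = (9)^2 = 81
(L1-L2)^2 = (1)^2 = 1
Difference = 81 - 1 = 80
This equals 4*L1*L2 = 4*5*4 = 80
Workspace area = 80*pi

80


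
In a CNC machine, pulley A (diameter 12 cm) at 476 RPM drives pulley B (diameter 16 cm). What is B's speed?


Given: D1 = 12 cm, w1 = 476 RPM, D2 = 16 cm
Using D1*w1 = D2*w2
w2 = D1*w1 / D2
w2 = 12*476 / 16
w2 = 5712 / 16
w2 = 357 RPM

357 RPM


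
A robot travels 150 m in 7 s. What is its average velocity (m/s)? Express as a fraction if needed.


Given: distance d = 150 m, time t = 7 s
Using v = d / t
v = 150 / 7
v = 150/7 m/s

150/7 m/s


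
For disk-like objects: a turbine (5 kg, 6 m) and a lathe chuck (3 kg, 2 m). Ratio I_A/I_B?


Given: M1=5 kg, R1=6 m, M2=3 kg, R2=2 m
For a disk: I = (1/2)*M*R^2, so I_A/I_B = (M1*R1^2)/(M2*R2^2)
M1*R1^2 = 5*36 = 180
M2*R2^2 = 3*4 = 12
I_A/I_B = 180/12 = 15

15


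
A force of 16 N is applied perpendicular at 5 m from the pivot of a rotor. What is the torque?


Given: F = 16 N, r = 5 m, angle = 90 deg (perpendicular)
Using tau = F * r * sin(90)
sin(90) = 1
tau = 16 * 5 * 1
tau = 80 Nm

80 Nm


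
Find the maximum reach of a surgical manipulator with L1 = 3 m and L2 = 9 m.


Given: L1 = 3 m, L2 = 9 m
For a 2-link planar arm, max reach = L1 + L2 (fully extended)
Max reach = 3 + 9
Max reach = 12 m

12 m


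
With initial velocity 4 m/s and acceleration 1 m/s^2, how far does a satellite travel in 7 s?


Given: v0 = 4 m/s, a = 1 m/s^2, t = 7 s
Using s = v0*t + (1/2)*a*t^2
s = 4*7 + (1/2)*1*7^2
s = 28 + (1/2)*49
s = 28 + 49/2
s = 105/2

105/2 m


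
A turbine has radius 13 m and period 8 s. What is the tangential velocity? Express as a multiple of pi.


Given: radius r = 13 m, period T = 8 s
Using v = 2*pi*r / T
v = 2*pi*13 / 8
v = 26*pi / 8
v = 13/4*pi m/s

13/4*pi m/s


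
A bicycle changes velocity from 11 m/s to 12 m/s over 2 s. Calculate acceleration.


Given: initial velocity v0 = 11 m/s, final velocity v = 12 m/s, time t = 2 s
Using a = (v - v0) / t
a = (12 - 11) / 2
a = 1 / 2
a = 1/2 m/s^2

1/2 m/s^2


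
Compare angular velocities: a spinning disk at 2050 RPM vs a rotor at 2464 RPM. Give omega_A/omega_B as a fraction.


Given: RPM_A = 2050, RPM_B = 2464
omega = 2*pi*RPM/60, so omega_A/omega_B = RPM_A / RPM_B
omega_A/omega_B = 2050 / 2464
omega_A/omega_B = 1025/1232

1025/1232


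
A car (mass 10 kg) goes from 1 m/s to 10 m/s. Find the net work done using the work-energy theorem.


Given: m = 10 kg, v0 = 1 m/s, v = 10 m/s
Using W = (1/2)*m*(v^2 - v0^2)
v^2 = 10^2 = 100
v0^2 = 1^2 = 1
v^2 - v0^2 = 100 - 1 = 99
W = (1/2)*10*99 = 495 J

495 J


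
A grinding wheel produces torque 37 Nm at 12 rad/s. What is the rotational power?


Given: tau = 37 Nm, omega = 12 rad/s
Using P = tau * omega
P = 37 * 12
P = 444 W

444 W


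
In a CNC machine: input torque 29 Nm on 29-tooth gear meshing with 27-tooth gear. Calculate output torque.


Given: N1 = 29, N2 = 27, T1 = 29 Nm
Using T2/T1 = N2/N1
T2 = T1 * N2 / N1
T2 = 29 * 27 / 29
T2 = 783 / 29
T2 = 27 Nm

27 Nm


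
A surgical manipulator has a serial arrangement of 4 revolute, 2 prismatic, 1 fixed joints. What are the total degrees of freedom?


Given: serial robot with 4 revolute, 2 prismatic, 1 fixed joints
DOF contribution per joint type: revolute=1, prismatic=1, spherical=3, fixed=0
DOF = 4*1 + 2*1 + 1*0
DOF = 6

6


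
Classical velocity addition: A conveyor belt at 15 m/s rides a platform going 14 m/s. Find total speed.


Given: object velocity = 15 m/s, platform velocity = 14 m/s (same direction)
Using classical velocity addition: v_total = v_object + v_platform
v_total = 15 + 14
v_total = 29 m/s

29 m/s


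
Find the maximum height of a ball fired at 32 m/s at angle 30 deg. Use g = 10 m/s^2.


Given: v0 = 32 m/s, theta = 30 deg, g = 10 m/s^2
sin^2(30) = 1/4
Using H = v0^2 * sin^2(theta) / (2*g)
H = 32^2 * 1/4 / (2*10)
H = 1024 * 1/4 / 20
H = 256 / 20
H = 64/5 m

64/5 m


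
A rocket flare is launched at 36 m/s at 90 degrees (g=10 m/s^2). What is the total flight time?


Given: v0 = 36 m/s, theta = 90 deg, g = 10 m/s^2
sin(90) = 1
Using T = 2*v0*sin(theta) / g
T = 2*36*1 / 10
T = 72 / 10
T = 36/5 s

36/5 s
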